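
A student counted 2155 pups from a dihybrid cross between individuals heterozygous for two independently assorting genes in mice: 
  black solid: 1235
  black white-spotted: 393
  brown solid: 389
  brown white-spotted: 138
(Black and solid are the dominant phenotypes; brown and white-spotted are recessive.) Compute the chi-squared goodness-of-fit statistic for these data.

A dihybrid F₂ with independent assortment and complete dominance at both loci gives a 9:3:3:1 phenotypic ratio.
Expected counts for N = 2155 under a 9:3:3:1 ratio (total parts = 16):
  black solid: 2155 × 9/16 = 1212.1875
  black white-spotted: 2155 × 3/16 = 404.0625
  brown solid: 2155 × 3/16 = 404.0625
  brown white-spotted: 2155 × 1/16 = 134.6875
χ² = Σ (O − E)² / E
  black solid: (1235 − 1212.1875)² / 1212.1875 = 0.4293
  black white-spotted: (393 − 404.0625)² / 404.0625 = 0.3029
  brown solid: (389 − 404.0625)² / 404.0625 = 0.5615
  brown white-spotted: (138 − 134.6875)² / 134.6875 = 0.0815
χ² = 0.4293 + 0.3029 + 0.5615 + 0.0815 = 1.3752 ≈ 1.375

1.375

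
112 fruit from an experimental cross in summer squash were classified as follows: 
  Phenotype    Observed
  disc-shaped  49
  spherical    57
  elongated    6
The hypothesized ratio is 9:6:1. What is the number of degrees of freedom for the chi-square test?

2

A goodness-of-fit test with 3 phenotype classes has df = 3 − 1 = 2.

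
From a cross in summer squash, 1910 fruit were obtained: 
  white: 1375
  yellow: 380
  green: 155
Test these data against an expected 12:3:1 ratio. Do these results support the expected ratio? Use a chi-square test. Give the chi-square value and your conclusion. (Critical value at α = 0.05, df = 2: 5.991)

14.276; not consistent

Expected counts for N = 1910 under a 12:3:1 ratio (total parts = 16):
  white: 1910 × 12/16 = 1432.5
  yellow: 1910 × 3/16 = 358.125
  green: 1910 × 1/16 = 119.375
χ² = Σ (O − E)² / E
  white: (1375 − 1432.5)² / 1432.5 = 2.3080
  yellow: (380 − 358.125)² / 358.125 = 1.3362
  green: (155 − 119.375)² / 119.375 = 10.6315
χ² = 2.3080 + 1.3362 + 10.6315 = 14.2757 ≈ 14.276
Degrees of freedom = 3 − 1 = 2; critical value at α = 0.05 is 5.991.
Since 14.276 > 5.991, we reject the null hypothesis — the data do not fit the 12:3:1 ratio.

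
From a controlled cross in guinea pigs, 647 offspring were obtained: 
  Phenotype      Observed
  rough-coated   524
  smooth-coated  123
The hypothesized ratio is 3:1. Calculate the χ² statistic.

12.378

The 3:1 ratio has 4 parts, so with N = 647 the expected counts are:
  rough-coated: 647 × 3/4 = 485.25
  smooth-coated: 647 × 1/4 = 161.75
χ² = Σ (O − E)² / E
  rough-coated: (524 − 485.25)² / 485.25 = 3.0944
  smooth-coated: (123 − 161.75)² / 161.75 = 9.2832
χ² = 3.0944 + 9.2832 = 12.3776 ≈ 12.378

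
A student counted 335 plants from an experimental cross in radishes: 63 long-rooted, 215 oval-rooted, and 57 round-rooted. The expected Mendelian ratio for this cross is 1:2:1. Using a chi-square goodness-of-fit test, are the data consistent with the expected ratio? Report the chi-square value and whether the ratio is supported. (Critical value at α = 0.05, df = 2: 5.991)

Total ratio parts = 4. Expected numbers out of 335:
  long-rooted: 335 × 1/4 = 83.75
  oval-rooted: 335 × 2/4 = 167.5
  round-rooted: 335 × 1/4 = 83.75
χ² = Σ (O − E)² / E
  long-rooted: (63 − 83.75)² / 83.75 = 5.1410
  oval-rooted: (215 − 167.5)² / 167.5 = 13.4701
  round-rooted: (57 − 83.75)² / 83.75 = 8.5440
χ² = 5.1410 + 13.4701 + 8.5440 = 27.1551 ≈ 27.155
Degrees of freedom = 3 − 1 = 2; critical value at α = 0.05 is 5.991.
Since 27.155 > 5.991, we reject the null hypothesis — the data do not fit the 1:2:1 ratio.

27.155; not consistent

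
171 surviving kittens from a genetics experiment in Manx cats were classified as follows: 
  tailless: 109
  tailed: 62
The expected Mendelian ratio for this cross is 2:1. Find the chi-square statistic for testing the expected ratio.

Expected counts for N = 171 under a 2:1 ratio (total parts = 3):
  tailless: 171 × 2/3 = 114
  tailed: 171 × 1/3 = 57
χ² = Σ (O − E)² / E
  tailless: (109 − 114)² / 114 = 0.2193
  tailed: (62 − 57)² / 57 = 0.4386
χ² = 0.2193 + 0.4386 = 0.6579 ≈ 0.658

0.658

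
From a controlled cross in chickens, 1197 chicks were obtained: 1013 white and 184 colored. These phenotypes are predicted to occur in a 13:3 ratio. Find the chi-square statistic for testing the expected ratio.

The 13:3 ratio has 16 parts, so with N = 1197 the expected counts are:
  white: 1197 × 13/16 = 972.5625
  colored: 1197 × 3/16 = 224.4375
χ² = Σ (O − E)² / E
  white: (1013 − 972.5625)² / 972.5625 = 1.6813
  colored: (184 − 224.4375)² / 224.4375 = 7.2857
χ² = 1.6813 + 7.2857 = 8.967

8.967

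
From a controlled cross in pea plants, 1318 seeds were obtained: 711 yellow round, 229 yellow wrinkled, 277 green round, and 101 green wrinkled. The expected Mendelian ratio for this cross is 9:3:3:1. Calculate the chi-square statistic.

The 9:3:3:1 ratio has 16 parts, so with N = 1318 the expected counts are:
  yellow round: 1318 × 9/16 = 741.375
  yellow wrinkled: 1318 × 3/16 = 247.125
  green round: 1318 × 3/16 = 247.125
  green wrinkled: 1318 × 1/16 = 82.375
χ² = Σ (O − E)² / E
  yellow round: (711 − 741.375)² / 741.375 = 1.2445
  yellow wrinkled: (229 − 247.125)² / 247.125 = 1.3294
  green round: (277 − 247.125)² / 247.125 = 3.6116
  green wrinkled: (101 − 82.375)² / 82.375 = 4.2111
χ² = 1.2445 + 1.3294 + 3.6116 + 4.2111 = 10.3966 ≈ 10.397

10.397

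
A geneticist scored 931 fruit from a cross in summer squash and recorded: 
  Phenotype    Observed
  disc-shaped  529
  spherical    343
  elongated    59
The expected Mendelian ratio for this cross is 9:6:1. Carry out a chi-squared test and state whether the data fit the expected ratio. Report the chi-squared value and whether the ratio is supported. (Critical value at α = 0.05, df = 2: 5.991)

Total ratio parts = 16. Expected numbers out of 931:
  disc-shaped: 931 × 9/16 = 523.6875
  spherical: 931 × 6/16 = 349.125
  elongated: 931 × 1/16 = 58.1875
χ² = Σ (O − E)² / E
  disc-shaped: (529 − 523.6875)² / 523.6875 = 0.0539
  spherical: (343 − 349.125)² / 349.125 = 0.1075
  elongated: (59 − 58.1875)² / 58.1875 = 0.0113
χ² = 0.0539 + 0.1075 + 0.0113 = 0.1727 ≈ 0.173
Degrees of freedom = 3 − 1 = 2; critical value at α = 0.05 is 5.991.
Since 0.173 < 5.991, we fail to reject the null hypothesis — the data are consistent with the 9:6:1 ratio.

0.173; consistent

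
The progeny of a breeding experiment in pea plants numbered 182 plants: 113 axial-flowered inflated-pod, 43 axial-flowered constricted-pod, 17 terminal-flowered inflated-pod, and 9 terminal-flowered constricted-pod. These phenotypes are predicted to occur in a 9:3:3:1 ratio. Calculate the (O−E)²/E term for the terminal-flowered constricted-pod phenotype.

0.496

The 9:3:3:1 ratio has 16 parts, so with N = 182 the expected counts are:
  axial-flowered inflated-pod: 182 × 9/16 = 102.375
  axial-flowered constricted-pod: 182 × 3/16 = 34.125
  terminal-flowered inflated-pod: 182 × 3/16 = 34.125
  terminal-flowered constricted-pod: 182 × 1/16 = 11.375
Contribution of terminal-flowered constricted-pod: (9 − 11.375)² / 11.375 = 0.4959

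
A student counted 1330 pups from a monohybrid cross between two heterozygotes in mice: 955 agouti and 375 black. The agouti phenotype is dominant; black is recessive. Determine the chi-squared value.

For a monohybrid cross between heterozygotes with complete dominance, the expected phenotypic ratio is 3:1.
The 3:1 ratio has 4 parts, so with N = 1330 the expected counts are:
  agouti: 1330 × 3/4 = 997.5
  black: 1330 × 1/4 = 332.5
χ² = Σ (O − E)² / E
  agouti: (955 − 997.5)² / 997.5 = 1.8108
  black: (375 − 332.5)² / 332.5 = 5.4323
χ² = 1.8108 + 5.4323 = 7.2431 ≈ 7.243

7.243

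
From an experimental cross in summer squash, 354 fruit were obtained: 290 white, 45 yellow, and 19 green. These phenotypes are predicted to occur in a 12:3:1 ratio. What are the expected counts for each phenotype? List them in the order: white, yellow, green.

265.5, 66.375, 22.125

Expected counts for N = 354 under a 12:3:1 ratio (total parts = 16):
  white: 354 × 12/16 = 265.5
  yellow: 354 × 3/16 = 66.375
  green: 354 × 1/16 = 22.125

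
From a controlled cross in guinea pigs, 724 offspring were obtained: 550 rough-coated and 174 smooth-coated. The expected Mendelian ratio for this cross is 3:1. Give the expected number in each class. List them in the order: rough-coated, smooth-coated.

543, 181

The 3:1 ratio has 4 parts, so with N = 724 the expected counts are:
  rough-coated: 724 × 3/4 = 543
  smooth-coated: 724 × 1/4 = 181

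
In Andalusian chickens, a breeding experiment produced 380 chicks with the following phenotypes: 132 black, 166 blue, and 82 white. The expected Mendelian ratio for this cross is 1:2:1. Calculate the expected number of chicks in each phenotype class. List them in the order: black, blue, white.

Expected counts for N = 380 under a 1:2:1 ratio (total parts = 4):
  black: 380 × 1/4 = 95
  blue: 380 × 2/4 = 190
  white: 380 × 1/4 = 95

95, 190, 95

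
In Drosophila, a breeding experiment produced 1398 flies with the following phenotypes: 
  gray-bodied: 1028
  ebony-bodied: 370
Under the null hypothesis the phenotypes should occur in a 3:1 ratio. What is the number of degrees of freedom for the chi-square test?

A goodness-of-fit test with 2 phenotype classes has df = 2 − 1 = 1.

1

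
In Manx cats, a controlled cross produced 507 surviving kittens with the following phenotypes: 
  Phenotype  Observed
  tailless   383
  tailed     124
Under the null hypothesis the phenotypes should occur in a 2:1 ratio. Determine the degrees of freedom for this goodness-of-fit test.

1

A goodness-of-fit test with 2 phenotype classes has df = 2 − 1 = 1.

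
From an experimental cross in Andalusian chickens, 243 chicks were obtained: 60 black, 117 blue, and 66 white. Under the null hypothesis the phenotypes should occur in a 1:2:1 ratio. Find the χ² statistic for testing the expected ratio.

0.630

Total ratio parts = 4. Expected numbers out of 243:
  black: 243 × 1/4 = 60.75
  blue: 243 × 2/4 = 121.5
  white: 243 × 1/4 = 60.75
χ² = Σ (O − E)² / E
  black: (60 − 60.75)² / 60.75 = 0.0093
  blue: (117 − 121.5)² / 121.5 = 0.1667
  white: (66 − 60.75)² / 60.75 = 0.4537
χ² = 0.0093 + 0.1667 + 0.4537 = 0.6297 ≈ 0.630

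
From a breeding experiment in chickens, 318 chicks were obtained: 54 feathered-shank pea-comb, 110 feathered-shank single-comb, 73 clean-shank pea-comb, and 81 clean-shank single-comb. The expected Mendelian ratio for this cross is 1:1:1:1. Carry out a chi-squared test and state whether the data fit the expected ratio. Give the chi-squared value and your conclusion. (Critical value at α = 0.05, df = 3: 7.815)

20.440; not consistent

The 1:1:1:1 ratio has 4 parts, so with N = 318 the expected counts are:
  feathered-shank pea-comb: 318 × 1/4 = 79.5
  feathered-shank single-comb: 318 × 1/4 = 79.5
  clean-shank pea-comb: 318 × 1/4 = 79.5
  clean-shank single-comb: 318 × 1/4 = 79.5
χ² = Σ (O − E)² / E
  feathered-shank pea-comb: (54 − 79.5)² / 79.5 = 8.1792
  feathered-shank single-comb: (110 − 79.5)² / 79.5 = 11.7013
  clean-shank pea-comb: (73 − 79.5)² / 79.5 = 0.5314
  clean-shank single-comb: (81 − 79.5)² / 79.5 = 0.0283
χ² = 8.1792 + 11.7013 + 0.5314 + 0.0283 = 20.4402 ≈ 20.440
Degrees of freedom = 4 − 1 = 3; critical value at α = 0.05 is 7.815.
Since 20.440 > 7.815, we reject the null hypothesis — the data do not fit the 1:1:1:1 ratio.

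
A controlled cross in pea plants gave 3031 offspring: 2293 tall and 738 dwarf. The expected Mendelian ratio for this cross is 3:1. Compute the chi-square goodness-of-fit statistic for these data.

Total ratio parts = 4. Expected numbers out of 3031:
  tall: 3031 × 3/4 = 2273.25
  dwarf: 3031 × 1/4 = 757.75
χ² = Σ (O − E)² / E
  tall: (2293 − 2273.25)² / 2273.25 = 0.1716
  dwarf: (738 − 757.75)² / 757.75 = 0.5148
χ² = 0.1716 + 0.5148 = 0.6864 ≈ 0.686

0.686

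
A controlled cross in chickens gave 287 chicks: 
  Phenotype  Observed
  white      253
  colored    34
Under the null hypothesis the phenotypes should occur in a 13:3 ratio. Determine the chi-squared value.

8.978

Expected counts for N = 287 under a 13:3 ratio (total parts = 16):
  white: 287 × 13/16 = 233.1875
  colored: 287 × 3/16 = 53.8125
χ² = Σ (O − E)² / E
  white: (253 − 233.1875)² / 233.1875 = 1.6833
  colored: (34 − 53.8125)² / 53.8125 = 7.2945
χ² = 1.6833 + 7.2945 = 8.9778 ≈ 8.978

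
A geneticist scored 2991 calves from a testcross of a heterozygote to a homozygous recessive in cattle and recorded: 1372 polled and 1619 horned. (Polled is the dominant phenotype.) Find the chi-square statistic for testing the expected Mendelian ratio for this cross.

A testcross of a heterozygote (Aa × aa) gives a 1:1 phenotypic ratio.
Under the 1:1 hypothesis (Σ ratio = 2, N = 2991):
  polled: 2991 × 1/2 = 1495.5
  horned: 2991 × 1/2 = 1495.5
χ² = Σ (O − E)² / E
  polled: (1372 − 1495.5)² / 1495.5 = 10.1988
  horned: (1619 − 1495.5)² / 1495.5 = 10.1988
χ² = 10.1988 + 10.1988 = 20.3976 ≈ 20.398

20.398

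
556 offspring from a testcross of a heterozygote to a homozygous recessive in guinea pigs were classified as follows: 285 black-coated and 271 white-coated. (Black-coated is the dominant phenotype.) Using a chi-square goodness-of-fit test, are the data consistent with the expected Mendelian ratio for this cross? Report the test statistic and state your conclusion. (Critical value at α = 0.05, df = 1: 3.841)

0.353; consistent

A testcross of a heterozygote (Aa × aa) gives a 1:1 phenotypic ratio.
Expected counts for N = 556 under a 1:1 ratio (total parts = 2):
  black-coated: 556 × 1/2 = 278
  white-coated: 556 × 1/2 = 278
χ² = Σ (O − E)² / E
  black-coated: (285 − 278)² / 278 = 0.1763
  white-coated: (271 − 278)² / 278 = 0.1763
χ² = 0.1763 + 0.1763 = 0.3526 ≈ 0.353
Degrees of freedom = 2 − 1 = 1; critical value at α = 0.05 is 3.841.
Since 0.353 < 3.841, we fail to reject the null hypothesis — the data are consistent with the 1:1 ratio.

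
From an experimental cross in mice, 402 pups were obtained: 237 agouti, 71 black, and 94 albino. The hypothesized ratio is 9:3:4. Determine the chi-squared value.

Total ratio parts = 16. Expected numbers out of 402:
  agouti: 402 × 9/16 = 226.125
  black: 402 × 3/16 = 75.375
  albino: 402 × 4/16 = 100.5
χ² = Σ (O − E)² / E
  agouti: (237 − 226.125)² / 226.125 = 0.5230
  black: (71 − 75.375)² / 75.375 = 0.2539
  albino: (94 − 100.5)² / 100.5 = 0.4204
χ² = 0.5230 + 0.2539 + 0.4204 = 1.1973 ≈ 1.197

1.197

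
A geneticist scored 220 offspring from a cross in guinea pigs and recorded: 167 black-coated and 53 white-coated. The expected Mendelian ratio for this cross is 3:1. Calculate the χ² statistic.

0.097

Total ratio parts = 4. Expected numbers out of 220:
  black-coated: 220 × 3/4 = 165
  white-coated: 220 × 1/4 = 55
χ² = Σ (O − E)² / E
  black-coated: (167 − 165)² / 165 = 0.0242
  white-coated: (53 − 55)² / 55 = 0.0727
χ² = 0.0242 + 0.0727 = 0.0969 ≈ 0.097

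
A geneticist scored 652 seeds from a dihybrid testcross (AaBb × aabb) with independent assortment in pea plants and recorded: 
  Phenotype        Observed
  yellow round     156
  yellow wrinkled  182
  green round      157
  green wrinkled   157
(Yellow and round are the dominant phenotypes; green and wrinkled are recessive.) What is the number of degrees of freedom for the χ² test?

3

A dihybrid testcross with independent assortment gives a 1:1:1:1 ratio.
A goodness-of-fit test with 4 phenotype classes has df = 4 − 1 = 3.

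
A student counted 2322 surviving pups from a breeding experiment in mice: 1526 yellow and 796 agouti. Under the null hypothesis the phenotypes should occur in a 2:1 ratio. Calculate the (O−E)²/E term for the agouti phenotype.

Under the 2:1 hypothesis (Σ ratio = 3, N = 2322):
  yellow: 2322 × 2/3 = 1548
  agouti: 2322 × 1/3 = 774
Contribution of agouti: (796 − 774)² / 774 = 0.6253

0.625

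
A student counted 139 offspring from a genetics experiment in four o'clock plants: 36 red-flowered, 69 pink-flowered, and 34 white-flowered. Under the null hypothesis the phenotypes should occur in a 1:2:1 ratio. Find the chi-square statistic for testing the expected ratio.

0.065

Under the 1:2:1 hypothesis (Σ ratio = 4, N = 139):
  red-flowered: 139 × 1/4 = 34.75
  pink-flowered: 139 × 2/4 = 69.5
  white-flowered: 139 × 1/4 = 34.75
χ² = Σ (O − E)² / E
  red-flowered: (36 − 34.75)² / 34.75 = 0.0450
  pink-flowered: (69 − 69.5)² / 69.5 = 0.0036
  white-flowered: (34 − 34.75)² / 34.75 = 0.0162
χ² = 0.0450 + 0.0036 + 0.0162 = 0.0648 ≈ 0.065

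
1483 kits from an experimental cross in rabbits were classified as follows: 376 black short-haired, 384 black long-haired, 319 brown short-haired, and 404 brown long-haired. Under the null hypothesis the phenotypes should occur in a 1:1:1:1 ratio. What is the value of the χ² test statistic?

Total ratio parts = 4. Expected numbers out of 1483:
  black short-haired: 1483 × 1/4 = 370.75
  black long-haired: 1483 × 1/4 = 370.75
  brown short-haired: 1483 × 1/4 = 370.75
  brown long-haired: 1483 × 1/4 = 370.75
χ² = Σ (O − E)² / E
  black short-haired: (376 − 370.75)² / 370.75 = 0.0743
  black long-haired: (384 − 370.75)² / 370.75 = 0.4735
  brown short-haired: (319 − 370.75)² / 370.75 = 7.2234
  brown long-haired: (404 − 370.75)² / 370.75 = 2.9820
χ² = 0.0743 + 0.4735 + 7.2234 + 2.9820 = 10.7532 ≈ 10.753

10.753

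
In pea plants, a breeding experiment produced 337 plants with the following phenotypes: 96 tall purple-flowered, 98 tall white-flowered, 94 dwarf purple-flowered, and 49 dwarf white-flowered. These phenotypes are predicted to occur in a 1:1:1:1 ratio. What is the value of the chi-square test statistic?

19.760

Expected counts for N = 337 under a 1:1:1:1 ratio (total parts = 4):
  tall purple-flowered: 337 × 1/4 = 84.25
  tall white-flowered: 337 × 1/4 = 84.25
  dwarf purple-flowered: 337 × 1/4 = 84.25
  dwarf white-flowered: 337 × 1/4 = 84.25
χ² = Σ (O − E)² / E
  tall purple-flowered: (96 − 84.25)² / 84.25 = 1.6387
  tall white-flowered: (98 − 84.25)² / 84.25 = 2.2441
  dwarf purple-flowered: (94 − 84.25)² / 84.25 = 1.1283
  dwarf white-flowered: (49 − 84.25)² / 84.25 = 14.7485
χ² = 1.6387 + 2.2441 + 1.1283 + 14.7485 = 19.7596 ≈ 19.760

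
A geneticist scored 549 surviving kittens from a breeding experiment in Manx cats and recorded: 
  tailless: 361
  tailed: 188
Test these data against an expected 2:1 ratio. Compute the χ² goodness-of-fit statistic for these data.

0.205

Under the 2:1 hypothesis (Σ ratio = 3, N = 549):
  tailless: 549 × 2/3 = 366
  tailed: 549 × 1/3 = 183
χ² = Σ (O − E)² / E
  tailless: (361 − 366)² / 366 = 0.0683
  tailed: (188 − 183)² / 183 = 0.1366
χ² = 0.0683 + 0.1366 = 0.2049 ≈ 0.205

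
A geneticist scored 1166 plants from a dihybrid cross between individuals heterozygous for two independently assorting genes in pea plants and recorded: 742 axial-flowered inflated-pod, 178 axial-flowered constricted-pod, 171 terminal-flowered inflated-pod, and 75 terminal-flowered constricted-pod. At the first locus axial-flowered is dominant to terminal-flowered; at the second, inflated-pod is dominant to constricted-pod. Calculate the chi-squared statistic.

29.295

A dihybrid F₂ with independent assortment and complete dominance at both loci gives a 9:3:3:1 phenotypic ratio.
Expected counts for N = 1166 under a 9:3:3:1 ratio (total parts = 16):
  axial-flowered inflated-pod: 1166 × 9/16 = 655.875
  axial-flowered constricted-pod: 1166 × 3/16 = 218.625
  terminal-flowered inflated-pod: 1166 × 3/16 = 218.625
  terminal-flowered constricted-pod: 1166 × 1/16 = 72.875
χ² = Σ (O − E)² / E
  axial-flowered inflated-pod: (742 − 655.875)² / 655.875 = 11.3093
  axial-flowered constricted-pod: (178 − 218.625)² / 218.625 = 7.5490
  terminal-flowered inflated-pod: (171 − 218.625)² / 218.625 = 10.3746
  terminal-flowered constricted-pod: (75 − 72.875)² / 72.875 = 0.0620
χ² = 11.3093 + 7.5490 + 10.3746 + 0.0620 = 29.2949 ≈ 29.295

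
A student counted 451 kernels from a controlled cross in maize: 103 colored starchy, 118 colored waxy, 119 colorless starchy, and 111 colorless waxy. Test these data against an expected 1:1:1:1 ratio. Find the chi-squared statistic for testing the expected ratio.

1.461

Total ratio parts = 4. Expected numbers out of 451:
  colored starchy: 451 × 1/4 = 112.75
  colored waxy: 451 × 1/4 = 112.75
  colorless starchy: 451 × 1/4 = 112.75
  colorless waxy: 451 × 1/4 = 112.75
χ² = Σ (O − E)² / E
  colored starchy: (103 − 112.75)² / 112.75 = 0.8431
  colored waxy: (118 − 112.75)² / 112.75 = 0.2445
  colorless starchy: (119 − 112.75)² / 112.75 = 0.3465
  colorless waxy: (111 − 112.75)² / 112.75 = 0.0272
χ² = 0.8431 + 0.2445 + 0.3465 + 0.0272 = 1.4613 ≈ 1.461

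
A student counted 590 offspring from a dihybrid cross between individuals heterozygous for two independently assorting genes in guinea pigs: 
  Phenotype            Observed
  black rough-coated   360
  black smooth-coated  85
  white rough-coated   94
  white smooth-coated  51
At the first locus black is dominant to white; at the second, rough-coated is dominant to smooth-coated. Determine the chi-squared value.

A dihybrid F₂ with independent assortment and complete dominance at both loci gives a 9:3:3:1 phenotypic ratio.
The 9:3:3:1 ratio has 16 parts, so with N = 590 the expected counts are:
  black rough-coated: 590 × 9/16 = 331.875
  black smooth-coated: 590 × 3/16 = 110.625
  white rough-coated: 590 × 3/16 = 110.625
  white smooth-coated: 590 × 1/16 = 36.875
χ² = Σ (O − E)² / E
  black rough-coated: (360 − 331.875)² / 331.875 = 2.3835
  black smooth-coated: (85 − 110.625)² / 110.625 = 5.9357
  white rough-coated: (94 − 110.625)² / 110.625 = 2.4984
  white smooth-coated: (51 − 36.875)² / 36.875 = 5.4106
χ² = 2.3835 + 5.9357 + 2.4984 + 5.4106 = 16.2282 ≈ 16.228

16.228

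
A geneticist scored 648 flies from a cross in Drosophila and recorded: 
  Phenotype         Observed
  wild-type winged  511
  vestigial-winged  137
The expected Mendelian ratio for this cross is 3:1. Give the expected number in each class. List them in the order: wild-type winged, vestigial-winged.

486, 162

Total ratio parts = 4. Expected numbers out of 648:
  wild-type winged: 648 × 3/4 = 486
  vestigial-winged: 648 × 1/4 = 162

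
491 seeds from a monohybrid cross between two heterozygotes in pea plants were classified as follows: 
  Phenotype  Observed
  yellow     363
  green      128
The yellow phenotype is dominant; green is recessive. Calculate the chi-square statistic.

For a monohybrid cross between heterozygotes with complete dominance, the expected phenotypic ratio is 3:1.
The 3:1 ratio has 4 parts, so with N = 491 the expected counts are:
  yellow: 491 × 3/4 = 368.25
  green: 491 × 1/4 = 122.75
χ² = Σ (O − E)² / E
  yellow: (363 − 368.25)² / 368.25 = 0.0748
  green: (128 − 122.75)² / 122.75 = 0.2245
χ² = 0.0748 + 0.2245 = 0.2993 ≈ 0.299

0.299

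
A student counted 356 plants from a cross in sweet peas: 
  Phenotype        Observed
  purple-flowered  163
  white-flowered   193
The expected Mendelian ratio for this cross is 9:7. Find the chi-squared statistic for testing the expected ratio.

Expected counts for N = 356 under a 9:7 ratio (total parts = 16):
  purple-flowered: 356 × 9/16 = 200.25
  white-flowered: 356 × 7/16 = 155.75
χ² = Σ (O − E)² / E
  purple-flowered: (163 − 200.25)² / 200.25 = 6.9292
  white-flowered: (193 − 155.75)² / 155.75 = 8.9089
χ² = 6.9292 + 8.9089 = 15.8381 ≈ 15.838

15.838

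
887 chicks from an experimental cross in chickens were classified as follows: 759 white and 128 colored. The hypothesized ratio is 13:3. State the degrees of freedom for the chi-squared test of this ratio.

1

A goodness-of-fit test with 2 phenotype classes has df = 2 − 1 = 1.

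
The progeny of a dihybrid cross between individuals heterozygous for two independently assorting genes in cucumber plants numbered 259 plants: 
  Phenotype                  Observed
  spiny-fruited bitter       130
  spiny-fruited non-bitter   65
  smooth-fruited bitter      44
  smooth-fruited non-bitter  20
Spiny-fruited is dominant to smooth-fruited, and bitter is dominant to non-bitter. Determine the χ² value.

A dihybrid F₂ with independent assortment and complete dominance at both loci gives a 9:3:3:1 phenotypic ratio.
Total ratio parts = 16. Expected numbers out of 259:
  spiny-fruited bitter: 259 × 9/16 = 145.6875
  spiny-fruited non-bitter: 259 × 3/16 = 48.5625
  smooth-fruited bitter: 259 × 3/16 = 48.5625
  smooth-fruited non-bitter: 259 × 1/16 = 16.1875
χ² = Σ (O − E)² / E
  spiny-fruited bitter: (130 − 145.6875)² / 145.6875 = 1.6892
  spiny-fruited non-bitter: (65 − 48.5625)² / 48.5625 = 5.5638
  smooth-fruited bitter: (44 − 48.5625)² / 48.5625 = 0.4287
  smooth-fruited non-bitter: (20 − 16.1875)² / 16.1875 = 0.8979
χ² = 1.6892 + 5.5638 + 0.4287 + 0.8979 = 8.5796 ≈ 8.580

8.580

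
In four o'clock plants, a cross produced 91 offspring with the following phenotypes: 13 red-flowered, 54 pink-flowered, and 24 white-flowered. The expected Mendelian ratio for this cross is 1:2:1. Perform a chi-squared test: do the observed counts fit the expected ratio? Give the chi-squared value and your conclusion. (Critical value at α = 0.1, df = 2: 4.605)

Under the 1:2:1 hypothesis (Σ ratio = 4, N = 91):
  red-flowered: 91 × 1/4 = 22.75
  pink-flowered: 91 × 2/4 = 45.5
  white-flowered: 91 × 1/4 = 22.75
χ² = Σ (O − E)² / E
  red-flowered: (13 − 22.75)² / 22.75 = 4.1786
  pink-flowered: (54 − 45.5)² / 45.5 = 1.5879
  white-flowered: (24 − 22.75)² / 22.75 = 0.0687
χ² = 4.1786 + 1.5879 + 0.0687 = 5.8352 ≈ 5.835
Degrees of freedom = 3 − 1 = 2; critical value at α = 0.1 is 4.605.
Since 5.835 > 4.605, we reject the null hypothesis — the data do not fit the 1:2:1 ratio.

5.835; not consistent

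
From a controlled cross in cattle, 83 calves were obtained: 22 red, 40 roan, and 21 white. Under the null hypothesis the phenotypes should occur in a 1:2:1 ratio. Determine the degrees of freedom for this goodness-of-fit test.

A goodness-of-fit test with 3 phenotype classes has df = 3 − 1 = 2.

2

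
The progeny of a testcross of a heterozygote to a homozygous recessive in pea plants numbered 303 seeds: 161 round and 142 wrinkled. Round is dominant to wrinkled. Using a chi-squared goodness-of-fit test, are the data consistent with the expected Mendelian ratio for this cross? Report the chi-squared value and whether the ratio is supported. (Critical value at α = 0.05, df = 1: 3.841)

1.191; consistent

A testcross of a heterozygote (Aa × aa) gives a 1:1 phenotypic ratio.
Total ratio parts = 2. Expected numbers out of 303:
  round: 303 × 1/2 = 151.5
  wrinkled: 303 × 1/2 = 151.5
χ² = Σ (O − E)² / E
  round: (161 − 151.5)² / 151.5 = 0.5957
  wrinkled: (142 − 151.5)² / 151.5 = 0.5957
χ² = 0.5957 + 0.5957 = 1.1914 ≈ 1.191
Degrees of freedom = 2 − 1 = 1; critical value at α = 0.05 is 3.841.
Since 1.191 < 3.841, we fail to reject the null hypothesis — the data are consistent with the 1:1 ratio.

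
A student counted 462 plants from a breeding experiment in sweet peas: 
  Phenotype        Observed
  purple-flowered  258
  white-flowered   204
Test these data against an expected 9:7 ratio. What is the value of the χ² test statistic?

Under the 9:7 hypothesis (Σ ratio = 16, N = 462):
  purple-flowered: 462 × 9/16 = 259.875
  white-flowered: 462 × 7/16 = 202.125
χ² = Σ (O − E)² / E
  purple-flowered: (258 − 259.875)² / 259.875 = 0.0135
  white-flowered: (204 − 202.125)² / 202.125 = 0.0174
χ² = 0.0135 + 0.0174 = 0.0309 ≈ 0.031

0.031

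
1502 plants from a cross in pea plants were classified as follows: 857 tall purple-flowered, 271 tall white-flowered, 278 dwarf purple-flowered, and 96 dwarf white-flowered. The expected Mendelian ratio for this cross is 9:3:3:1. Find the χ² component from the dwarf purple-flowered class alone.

The 9:3:3:1 ratio has 16 parts, so with N = 1502 the expected counts are:
  tall purple-flowered: 1502 × 9/16 = 844.875
  tall white-flowered: 1502 × 3/16 = 281.625
  dwarf purple-flowered: 1502 × 3/16 = 281.625
  dwarf white-flowered: 1502 × 1/16 = 93.875
Contribution of dwarf purple-flowered: (278 − 281.625)² / 281.625 = 0.0467

0.047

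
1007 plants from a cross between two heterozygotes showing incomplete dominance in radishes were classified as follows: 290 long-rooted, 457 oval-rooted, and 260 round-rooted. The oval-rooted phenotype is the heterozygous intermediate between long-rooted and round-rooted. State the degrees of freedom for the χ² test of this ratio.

2

With incomplete dominance, a heterozygote × heterozygote cross gives a 1:2:1 phenotypic ratio.
A goodness-of-fit test with 3 phenotype classes has df = 3 − 1 = 2.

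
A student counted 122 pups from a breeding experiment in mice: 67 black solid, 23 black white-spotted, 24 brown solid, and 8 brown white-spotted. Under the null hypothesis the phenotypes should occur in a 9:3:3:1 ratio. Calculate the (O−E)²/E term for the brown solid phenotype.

Under the 9:3:3:1 hypothesis (Σ ratio = 16, N = 122):
  black solid: 122 × 9/16 = 68.625
  black white-spotted: 122 × 3/16 = 22.875
  brown solid: 122 × 3/16 = 22.875
  brown white-spotted: 122 × 1/16 = 7.625
Contribution of brown solid: (24 − 22.875)² / 22.875 = 0.0553

0.055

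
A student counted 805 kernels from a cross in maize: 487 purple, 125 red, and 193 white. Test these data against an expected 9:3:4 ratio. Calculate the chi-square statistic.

Total ratio parts = 16. Expected numbers out of 805:
  purple: 805 × 9/16 = 452.8125
  red: 805 × 3/16 = 150.9375
  white: 805 × 4/16 = 201.25
χ² = Σ (O − E)² / E
  purple: (487 − 452.8125)² / 452.8125 = 2.5812
  red: (125 − 150.9375)² / 150.9375 = 4.4572
  white: (193 − 201.25)² / 201.25 = 0.3382
χ² = 2.5812 + 4.4572 + 0.3382 = 7.3766 ≈ 7.377

7.377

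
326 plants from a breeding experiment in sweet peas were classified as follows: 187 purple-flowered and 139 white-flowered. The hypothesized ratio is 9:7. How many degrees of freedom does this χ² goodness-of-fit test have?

A goodness-of-fit test with 2 phenotype classes has df = 2 − 1 = 1.

1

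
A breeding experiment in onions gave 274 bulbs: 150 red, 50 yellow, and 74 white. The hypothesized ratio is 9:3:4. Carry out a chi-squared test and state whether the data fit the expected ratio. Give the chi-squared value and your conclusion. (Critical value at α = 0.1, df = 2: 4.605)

Under the 9:3:4 hypothesis (Σ ratio = 16, N = 274):
  red: 274 × 9/16 = 154.125
  yellow: 274 × 3/16 = 51.375
  white: 274 × 4/16 = 68.5
χ² = Σ (O − E)² / E
  red: (150 − 154.125)² / 154.125 = 0.1104
  yellow: (50 − 51.375)² / 51.375 = 0.0368
  white: (74 − 68.5)² / 68.5 = 0.4416
χ² = 0.1104 + 0.0368 + 0.4416 = 0.5888 ≈ 0.589
Degrees of freedom = 3 − 1 = 2; critical value at α = 0.1 is 4.605.
Since 0.589 < 4.605, we fail to reject the null hypothesis — the data are consistent with the 9:3:4 ratio.

0.589; consistent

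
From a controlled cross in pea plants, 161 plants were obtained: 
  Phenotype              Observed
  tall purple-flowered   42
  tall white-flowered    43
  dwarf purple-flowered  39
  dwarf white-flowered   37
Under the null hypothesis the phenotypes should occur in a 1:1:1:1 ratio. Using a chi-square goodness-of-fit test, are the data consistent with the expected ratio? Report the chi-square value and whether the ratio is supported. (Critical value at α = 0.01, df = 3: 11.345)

The 1:1:1:1 ratio has 4 parts, so with N = 161 the expected counts are:
  tall purple-flowered: 161 × 1/4 = 40.25
  tall white-flowered: 161 × 1/4 = 40.25
  dwarf purple-flowered: 161 × 1/4 = 40.25
  dwarf white-flowered: 161 × 1/4 = 40.25
χ² = Σ (O − E)² / E
  tall purple-flowered: (42 − 40.25)² / 40.25 = 0.0761
  tall white-flowered: (43 − 40.25)² / 40.25 = 0.1879
  dwarf purple-flowered: (39 − 40.25)² / 40.25 = 0.0388
  dwarf white-flowered: (37 − 40.25)² / 40.25 = 0.2624
χ² = 0.0761 + 0.1879 + 0.0388 + 0.2624 = 0.5652 ≈ 0.565
Degrees of freedom = 4 − 1 = 3; critical value at α = 0.01 is 11.345.
Since 0.565 < 11.345, we fail to reject the null hypothesis — the data are consistent with the 1:1:1:1 ratio.

0.565; consistent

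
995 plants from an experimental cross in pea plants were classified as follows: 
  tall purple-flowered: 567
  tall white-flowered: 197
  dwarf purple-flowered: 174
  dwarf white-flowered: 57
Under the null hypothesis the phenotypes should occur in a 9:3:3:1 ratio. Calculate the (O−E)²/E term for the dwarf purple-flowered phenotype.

0.846

Total ratio parts = 16. Expected numbers out of 995:
  tall purple-flowered: 995 × 9/16 = 559.6875
  tall white-flowered: 995 × 3/16 = 186.5625
  dwarf purple-flowered: 995 × 3/16 = 186.5625
  dwarf white-flowered: 995 × 1/16 = 62.1875
Contribution of dwarf purple-flowered: (174 − 186.5625)² / 186.5625 = 0.8459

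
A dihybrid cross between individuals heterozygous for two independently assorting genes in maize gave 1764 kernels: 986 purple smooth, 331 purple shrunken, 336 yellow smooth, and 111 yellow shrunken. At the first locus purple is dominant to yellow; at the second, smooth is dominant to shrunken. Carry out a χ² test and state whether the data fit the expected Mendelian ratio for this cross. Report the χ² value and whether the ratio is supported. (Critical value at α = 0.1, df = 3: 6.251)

0.128; consistent

A dihybrid F₂ with independent assortment and complete dominance at both loci gives a 9:3:3:1 phenotypic ratio.
The 9:3:3:1 ratio has 16 parts, so with N = 1764 the expected counts are:
  purple smooth: 1764 × 9/16 = 992.25
  purple shrunken: 1764 × 3/16 = 330.75
  yellow smooth: 1764 × 3/16 = 330.75
  yellow shrunken: 1764 × 1/16 = 110.25
χ² = Σ (O − E)² / E
  purple smooth: (986 − 992.25)² / 992.25 = 0.0394
  purple shrunken: (331 − 330.75)² / 330.75 = 0.0002
  yellow smooth: (336 − 330.75)² / 330.75 = 0.0833
  yellow shrunken: (111 − 110.25)² / 110.25 = 0.0051
χ² = 0.0394 + 0.0002 + 0.0833 + 0.0051 = 0.128
Degrees of freedom = 4 − 1 = 3; critical value at α = 0.1 is 6.251.
Since 0.128 < 6.251, we fail to reject the null hypothesis — the data are consistent with the 9:3:3:1 ratio.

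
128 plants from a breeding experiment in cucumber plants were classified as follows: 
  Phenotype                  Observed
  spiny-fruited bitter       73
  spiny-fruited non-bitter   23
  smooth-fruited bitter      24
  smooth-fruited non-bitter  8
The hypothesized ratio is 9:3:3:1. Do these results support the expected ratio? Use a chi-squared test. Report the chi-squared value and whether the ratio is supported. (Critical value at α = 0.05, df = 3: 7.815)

0.056; consistent

Total ratio parts = 16. Expected numbers out of 128:
  spiny-fruited bitter: 128 × 9/16 = 72
  spiny-fruited non-bitter: 128 × 3/16 = 24
  smooth-fruited bitter: 128 × 3/16 = 24
  smooth-fruited non-bitter: 128 × 1/16 = 8
χ² = Σ (O − E)² / E
  spiny-fruited bitter: (73 − 72)² / 72 = 0.0139
  spiny-fruited non-bitter: (23 − 24)² / 24 = 0.0417
  smooth-fruited bitter: (24 − 24)² / 24 = 0.0000
  smooth-fruited non-bitter: (8 − 8)² / 8 = 0.0000
χ² = 0.0139 + 0.0417 + 0.0000 + 0.0000 = 0.0556 ≈ 0.056
Degrees of freedom = 4 − 1 = 3; critical value at α = 0.05 is 7.815.
Since 0.056 < 7.815, we fail to reject the null hypothesis — the data are consistent with the 9:3:3:1 ratio.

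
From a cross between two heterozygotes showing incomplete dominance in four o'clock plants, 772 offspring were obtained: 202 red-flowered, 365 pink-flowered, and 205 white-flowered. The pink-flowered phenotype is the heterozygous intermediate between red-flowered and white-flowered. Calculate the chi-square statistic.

2.308

With incomplete dominance, a heterozygote × heterozygote cross gives a 1:2:1 phenotypic ratio.
Under the 1:2:1 hypothesis (Σ ratio = 4, N = 772):
  red-flowered: 772 × 1/4 = 193
  pink-flowered: 772 × 2/4 = 386
  white-flowered: 772 × 1/4 = 193
χ² = Σ (O − E)² / E
  red-flowered: (202 − 193)² / 193 = 0.4197
  pink-flowered: (365 − 386)² / 386 = 1.1425
  white-flowered: (205 − 193)² / 193 = 0.7461
χ² = 0.4197 + 1.1425 + 0.7461 = 2.3083 ≈ 2.308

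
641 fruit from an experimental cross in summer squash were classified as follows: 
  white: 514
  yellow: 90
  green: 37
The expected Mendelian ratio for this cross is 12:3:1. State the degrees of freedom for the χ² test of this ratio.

A goodness-of-fit test with 3 phenotype classes has df = 3 − 1 = 2.

2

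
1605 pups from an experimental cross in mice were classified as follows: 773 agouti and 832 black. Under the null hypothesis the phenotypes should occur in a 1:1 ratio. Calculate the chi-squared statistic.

Expected counts for N = 1605 under a 1:1 ratio (total parts = 2):
  agouti: 1605 × 1/2 = 802.5
  black: 1605 × 1/2 = 802.5
χ² = Σ (O − E)² / E
  agouti: (773 − 802.5)² / 802.5 = 1.0844
  black: (832 − 802.5)² / 802.5 = 1.0844
χ² = 1.0844 + 1.0844 = 2.1688 ≈ 2.169

2.169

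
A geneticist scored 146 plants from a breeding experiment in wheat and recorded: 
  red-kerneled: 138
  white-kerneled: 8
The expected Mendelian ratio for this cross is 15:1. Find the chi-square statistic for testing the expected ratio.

0.148

Under the 15:1 hypothesis (Σ ratio = 16, N = 146):
  red-kerneled: 146 × 15/16 = 136.875
  white-kerneled: 146 × 1/16 = 9.125
χ² = Σ (O − E)² / E
  red-kerneled: (138 − 136.875)² / 136.875 = 0.0092
  white-kerneled: (8 − 9.125)² / 9.125 = 0.1387
χ² = 0.0092 + 0.1387 = 0.1479 ≈ 0.148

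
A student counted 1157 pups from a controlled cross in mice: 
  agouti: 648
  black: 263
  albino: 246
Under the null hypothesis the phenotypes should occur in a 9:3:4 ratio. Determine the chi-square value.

Total ratio parts = 16. Expected numbers out of 1157:
  agouti: 1157 × 9/16 = 650.8125
  black: 1157 × 3/16 = 216.9375
  albino: 1157 × 4/16 = 289.25
χ² = Σ (O − E)² / E
  agouti: (648 − 650.8125)² / 650.8125 = 0.0122
  black: (263 − 216.9375)² / 216.9375 = 9.7805
  albino: (246 − 289.25)² / 289.25 = 6.4669
χ² = 0.0122 + 9.7805 + 6.4669 = 16.2596 ≈ 16.260

16.260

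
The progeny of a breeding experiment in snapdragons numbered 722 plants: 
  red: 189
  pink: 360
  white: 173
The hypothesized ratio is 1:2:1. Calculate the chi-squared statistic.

0.715

Under the 1:2:1 hypothesis (Σ ratio = 4, N = 722):
  red: 722 × 1/4 = 180.5
  pink: 722 × 2/4 = 361
  white: 722 × 1/4 = 180.5
χ² = Σ (O − E)² / E
  red: (189 − 180.5)² / 180.5 = 0.4003
  pink: (360 − 361)² / 361 = 0.0028
  white: (173 − 180.5)² / 180.5 = 0.3116
χ² = 0.4003 + 0.0028 + 0.3116 = 0.7147 ≈ 0.715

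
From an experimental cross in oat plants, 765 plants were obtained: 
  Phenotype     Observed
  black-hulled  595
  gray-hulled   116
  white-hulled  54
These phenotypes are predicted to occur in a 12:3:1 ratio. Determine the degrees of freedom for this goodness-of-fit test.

A goodness-of-fit test with 3 phenotype classes has df = 3 − 1 = 2.

2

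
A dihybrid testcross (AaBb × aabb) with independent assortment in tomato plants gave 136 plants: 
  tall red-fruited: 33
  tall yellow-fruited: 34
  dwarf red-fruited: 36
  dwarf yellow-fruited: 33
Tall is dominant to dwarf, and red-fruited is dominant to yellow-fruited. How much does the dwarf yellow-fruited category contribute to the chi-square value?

0.029

A dihybrid testcross with independent assortment gives a 1:1:1:1 ratio.
The 1:1:1:1 ratio has 4 parts, so with N = 136 the expected counts are:
  tall red-fruited: 136 × 1/4 = 34
  tall yellow-fruited: 136 × 1/4 = 34
  dwarf red-fruited: 136 × 1/4 = 34
  dwarf yellow-fruited: 136 × 1/4 = 34
Contribution of dwarf yellow-fruited: (33 − 34)² / 34 = 0.0294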